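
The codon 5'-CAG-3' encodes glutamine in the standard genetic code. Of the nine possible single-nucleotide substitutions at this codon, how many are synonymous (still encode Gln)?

Position 1: none → 0 synonymous.
Position 2: none → 0 synonymous.
Position 3: CAA → 1 synonymous.
Total: 0 + 0 + 1 = 1.

1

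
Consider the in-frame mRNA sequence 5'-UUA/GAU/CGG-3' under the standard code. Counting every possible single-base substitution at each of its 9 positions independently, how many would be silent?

7

Codon 1 (UUA, Leu): 2 synonymous substitutions.
Codon 2 (GAU, Asp): 1 synonymous substitution.
Codon 3 (CGG, Arg): 4 synonymous substitutions.
Total: 2 + 1 + 4 = 7.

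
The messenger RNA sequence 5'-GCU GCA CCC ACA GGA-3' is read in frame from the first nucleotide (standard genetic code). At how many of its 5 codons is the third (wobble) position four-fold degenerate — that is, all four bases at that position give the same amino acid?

Codon 1 GCU (Ala): third position 4-fold.
Codon 2 GCA (Ala): third position 4-fold.
Codon 3 CCC (Pro): third position 4-fold.
Codon 4 ACA (Thr): third position 4-fold.
Codon 5 GGA (Gly): third position 4-fold.
Four-fold degenerate third positions: 5.

5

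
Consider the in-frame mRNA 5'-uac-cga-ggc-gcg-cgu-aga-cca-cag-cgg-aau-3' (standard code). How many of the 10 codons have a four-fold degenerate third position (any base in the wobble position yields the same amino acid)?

Codon 1 UAC (Tyr): third position 2-fold.
Codon 2 CGA (Arg): third position 4-fold.
Codon 3 GGC (Gly): third position 4-fold.
Codon 4 GCG (Ala): third position 4-fold.
Codon 5 CGU (Arg): third position 4-fold.
Codon 6 AGA (Arg): third position 2-fold.
Codon 7 CCA (Pro): third position 4-fold.
Codon 8 CAG (Gln): third position 2-fold.
Codon 9 CGG (Arg): third position 4-fold.
Codon 10 AAU (Asn): third position 2-fold.
Four-fold degenerate third positions: 6.

6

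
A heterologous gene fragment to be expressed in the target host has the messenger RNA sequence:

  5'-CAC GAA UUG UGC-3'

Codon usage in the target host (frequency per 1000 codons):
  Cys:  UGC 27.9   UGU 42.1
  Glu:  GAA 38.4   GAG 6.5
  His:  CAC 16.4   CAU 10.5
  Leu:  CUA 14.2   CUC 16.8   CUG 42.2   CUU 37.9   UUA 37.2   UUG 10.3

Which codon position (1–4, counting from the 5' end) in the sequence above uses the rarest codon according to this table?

Codon 1 CAC (His): 16.4 per 1000.
Codon 2 GAA (Glu): 38.4 per 1000.
Codon 3 UUG (Leu): 10.3 per 1000.
Codon 4 UGC (Cys): 27.9 per 1000.
Lowest frequency is 10.3 at codon 3.

3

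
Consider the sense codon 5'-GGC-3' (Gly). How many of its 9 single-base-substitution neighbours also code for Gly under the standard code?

Position 1: none → 0 synonymous.
Position 2: none → 0 synonymous.
Position 3: GGU, GGA, GGG → 3 synonymous.
Total: 0 + 0 + 3 = 3.

3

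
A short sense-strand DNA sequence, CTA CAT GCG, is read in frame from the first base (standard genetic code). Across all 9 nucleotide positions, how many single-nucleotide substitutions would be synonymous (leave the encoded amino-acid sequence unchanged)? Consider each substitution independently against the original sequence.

8

Codon 1 (CTA, Leu): 4 synonymous substitutions.
Codon 2 (CAT, His): 1 synonymous substitution.
Codon 3 (GCG, Ala): 3 synonymous substitutions.
Total: 4 + 1 + 3 = 8.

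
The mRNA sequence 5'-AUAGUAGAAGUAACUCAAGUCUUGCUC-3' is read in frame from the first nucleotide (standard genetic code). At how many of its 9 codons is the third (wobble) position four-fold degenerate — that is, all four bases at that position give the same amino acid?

5

Codon 1 AUA (Ile): third position 3-fold.
Codon 2 GUA (Val): third position 4-fold.
Codon 3 GAA (Glu): third position 2-fold.
Codon 4 GUA (Val): third position 4-fold.
Codon 5 ACU (Thr): third position 4-fold.
Codon 6 CAA (Gln): third position 2-fold.
Codon 7 GUC (Val): third position 4-fold.
Codon 8 UUG (Leu): third position 2-fold.
Codon 9 CUC (Leu): third position 4-fold.
Four-fold degenerate third positions: 5.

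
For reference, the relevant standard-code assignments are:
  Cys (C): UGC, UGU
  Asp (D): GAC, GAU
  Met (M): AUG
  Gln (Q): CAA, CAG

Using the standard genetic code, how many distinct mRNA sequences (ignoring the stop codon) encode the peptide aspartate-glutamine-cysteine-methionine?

Asp: 2 codons.
Gln: 2 codons.
Cys: 2 codons.
Met: 1 codon.
2 × 2 × 2 × 1 = 8.

8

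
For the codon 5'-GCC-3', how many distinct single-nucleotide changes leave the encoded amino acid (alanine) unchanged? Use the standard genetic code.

3

Position 1: none → 0 synonymous.
Position 2: none → 0 synonymous.
Position 3: GCT, GCA, GCG → 3 synonymous.
Total: 0 + 0 + 3 = 3.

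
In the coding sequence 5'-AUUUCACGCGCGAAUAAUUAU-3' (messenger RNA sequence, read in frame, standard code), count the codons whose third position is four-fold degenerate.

3

Codon 1 AUU (Ile): third position 3-fold.
Codon 2 UCA (Ser): third position 4-fold.
Codon 3 CGC (Arg): third position 4-fold.
Codon 4 GCG (Ala): third position 4-fold.
Codon 5 AAU (Asn): third position 2-fold.
Codon 6 AAU (Asn): third position 2-fold.
Codon 7 UAU (Tyr): third position 2-fold.
Four-fold degenerate third positions: 3.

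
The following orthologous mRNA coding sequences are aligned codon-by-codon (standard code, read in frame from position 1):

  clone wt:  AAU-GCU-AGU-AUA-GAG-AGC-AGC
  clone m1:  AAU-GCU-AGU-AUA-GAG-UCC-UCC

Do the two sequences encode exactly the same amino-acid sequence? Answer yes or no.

yes

Codon 1: AAU Asn / AAU Asn — identical.
Codon 2: GCU Ala / GCU Ala — identical.
Codon 3: AGU Ser / AGU Ser — identical.
Codon 4: AUA Ile / AUA Ile — identical.
Codon 5: GAG Glu / GAG Glu — identical.
Codon 6: AGC Ser / UCC Ser — synonymous.
Codon 7: AGC Ser / UCC Ser — synonymous.
Nonsynonymous differences: 0 → same protein.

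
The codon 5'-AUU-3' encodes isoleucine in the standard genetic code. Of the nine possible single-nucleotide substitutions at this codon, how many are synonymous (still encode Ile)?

2

Position 1: none → 0 synonymous.
Position 2: none → 0 synonymous.
Position 3: AUC, AUA → 2 synonymous.
Total: 0 + 0 + 2 = 2.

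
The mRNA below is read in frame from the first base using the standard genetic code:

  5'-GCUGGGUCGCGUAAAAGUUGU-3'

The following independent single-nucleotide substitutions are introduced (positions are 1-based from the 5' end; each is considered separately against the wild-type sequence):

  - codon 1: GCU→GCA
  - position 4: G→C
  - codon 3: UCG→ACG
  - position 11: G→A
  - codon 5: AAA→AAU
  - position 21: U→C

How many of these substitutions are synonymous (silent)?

Codon 1: GCU (Ala) → GCA (Ala) — synonymous.
Codon 2: GGG (Gly) → CGG (Arg) — missense.
Codon 3: UCG (Ser) → ACG (Thr) — missense.
Codon 4: CGU (Arg) → CAU (His) — missense.
Codon 5: AAA (Lys) → AAU (Asn) — missense.
Codon 7: UGU (Cys) → UGC (Cys) — synonymous.
Synonymous: 2 of 6.

2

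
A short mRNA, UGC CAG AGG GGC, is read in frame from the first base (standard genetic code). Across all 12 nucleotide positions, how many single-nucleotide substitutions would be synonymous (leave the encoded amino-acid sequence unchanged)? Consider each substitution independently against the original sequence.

Codon 1 (UGC, Cys): 1 synonymous substitution.
Codon 2 (CAG, Gln): 1 synonymous substitution.
Codon 3 (AGG, Arg): 2 synonymous substitutions.
Codon 4 (GGC, Gly): 3 synonymous substitutions.
Total: 1 + 1 + 2 + 3 = 7.

7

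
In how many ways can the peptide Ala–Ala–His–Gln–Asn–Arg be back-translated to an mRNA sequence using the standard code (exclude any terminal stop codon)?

Ala: 4 codons.
Ala: 4 codons.
His: 2 codons.
Gln: 2 codons.
Asn: 2 codons.
Arg: 6 codons.
4 × 4 × 2 × 2 × 2 × 6 = 768.

768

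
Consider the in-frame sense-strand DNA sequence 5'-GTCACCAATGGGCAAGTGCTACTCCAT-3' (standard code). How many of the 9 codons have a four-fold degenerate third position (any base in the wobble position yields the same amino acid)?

6

Codon 1 GTC (Val): third position 4-fold.
Codon 2 ACC (Thr): third position 4-fold.
Codon 3 AAT (Asn): third position 2-fold.
Codon 4 GGG (Gly): third position 4-fold.
Codon 5 CAA (Gln): third position 2-fold.
Codon 6 GTG (Val): third position 4-fold.
Codon 7 CTA (Leu): third position 4-fold.
Codon 8 CTC (Leu): third position 4-fold.
Codon 9 CAT (His): third position 2-fold.
Four-fold degenerate third positions: 6.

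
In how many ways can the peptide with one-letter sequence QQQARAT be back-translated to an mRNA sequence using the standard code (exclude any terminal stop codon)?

3072

Gln: 2 codons.
Gln: 2 codons.
Gln: 2 codons.
Ala: 4 codons.
Arg: 6 codons.
Ala: 4 codons.
Thr: 4 codons.
2 × 2 × 2 × 4 × 6 × 4 × 4 = 3072.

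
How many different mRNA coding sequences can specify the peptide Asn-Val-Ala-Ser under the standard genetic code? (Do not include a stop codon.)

192

Asn: 2 codons.
Val: 4 codons.
Ala: 4 codons.
Ser: 6 codons.
2 × 4 × 4 × 6 = 192.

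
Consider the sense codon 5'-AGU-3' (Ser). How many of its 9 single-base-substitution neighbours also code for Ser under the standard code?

Position 1: none → 0 synonymous.
Position 2: none → 0 synonymous.
Position 3: AGC → 1 synonymous.
Total: 0 + 0 + 1 = 1.

1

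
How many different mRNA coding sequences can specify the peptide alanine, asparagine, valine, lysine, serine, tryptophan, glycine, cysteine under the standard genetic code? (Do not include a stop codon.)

3072

Ala: 4 codons.
Asn: 2 codons.
Val: 4 codons.
Lys: 2 codons.
Ser: 6 codons.
Trp: 1 codon.
Gly: 4 codons.
Cys: 2 codons.
4 × 2 × 4 × 2 × 6 × 1 × 4 × 2 = 3072.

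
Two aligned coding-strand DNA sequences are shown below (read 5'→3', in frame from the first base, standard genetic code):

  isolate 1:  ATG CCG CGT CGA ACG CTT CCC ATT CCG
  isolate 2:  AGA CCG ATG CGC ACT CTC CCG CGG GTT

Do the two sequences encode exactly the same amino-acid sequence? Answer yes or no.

Codon 1: ATG Met / AGA Arg — nonsynonymous.
Codon 2: CCG Pro / CCG Pro — identical.
Codon 3: CGT Arg / ATG Met — nonsynonymous.
Codon 4: CGA Arg / CGC Arg — synonymous.
Codon 5: ACG Thr / ACT Thr — synonymous.
Codon 6: CTT Leu / CTC Leu — synonymous.
Codon 7: CCC Pro / CCG Pro — synonymous.
Codon 8: ATT Ile / CGG Arg — nonsynonymous.
Codon 9: CCG Pro / GTT Val — nonsynonymous.
Nonsynonymous differences: 4 → different protein.

no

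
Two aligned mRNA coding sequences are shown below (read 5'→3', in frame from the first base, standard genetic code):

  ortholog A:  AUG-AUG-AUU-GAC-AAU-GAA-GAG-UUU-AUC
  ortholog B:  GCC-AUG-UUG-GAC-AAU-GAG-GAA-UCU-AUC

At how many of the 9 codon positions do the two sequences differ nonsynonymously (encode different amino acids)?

Codon 1: AUG Met / GCC Ala — nonsynonymous.
Codon 2: AUG Met / AUG Met — identical.
Codon 3: AUU Ile / UUG Leu — nonsynonymous.
Codon 4: GAC Asp / GAC Asp — identical.
Codon 5: AAU Asn / AAU Asn — identical.
Codon 6: GAA Glu / GAG Glu — synonymous.
Codon 7: GAG Glu / GAA Glu — synonymous.
Codon 8: UUU Phe / UCU Ser — nonsynonymous.
Codon 9: AUC Ile / AUC Ile — identical.
Nonsynonymous differences: 3.

3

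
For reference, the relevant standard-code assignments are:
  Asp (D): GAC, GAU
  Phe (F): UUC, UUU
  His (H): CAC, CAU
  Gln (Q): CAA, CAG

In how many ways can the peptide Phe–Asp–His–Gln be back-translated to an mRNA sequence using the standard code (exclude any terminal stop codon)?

16

Phe: 2 codons.
Asp: 2 codons.
His: 2 codons.
Gln: 2 codons.
2 × 2 × 2 × 2 = 16.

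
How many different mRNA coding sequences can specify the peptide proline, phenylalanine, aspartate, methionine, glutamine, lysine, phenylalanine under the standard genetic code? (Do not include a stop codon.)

128

Pro: 4 codons.
Phe: 2 codons.
Asp: 2 codons.
Met: 1 codon.
Gln: 2 codons.
Lys: 2 codons.
Phe: 2 codons.
4 × 2 × 2 × 1 × 2 × 2 × 2 = 128.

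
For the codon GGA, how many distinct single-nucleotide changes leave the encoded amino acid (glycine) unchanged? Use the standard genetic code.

Position 1: none → 0 synonymous.
Position 2: none → 0 synonymous.
Position 3: GGT, GGC, GGG → 3 synonymous.
Total: 0 + 0 + 3 = 3.

3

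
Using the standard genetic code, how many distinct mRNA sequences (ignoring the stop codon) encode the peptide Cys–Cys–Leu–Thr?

Cys: 2 codons.
Cys: 2 codons.
Leu: 6 codons.
Thr: 4 codons.
2 × 2 × 6 × 4 = 96.

96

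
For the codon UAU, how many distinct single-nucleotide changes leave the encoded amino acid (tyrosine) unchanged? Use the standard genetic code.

Position 1: none → 0 synonymous.
Position 2: none → 0 synonymous.
Position 3: UAC → 1 synonymous.
Total: 0 + 0 + 1 = 1.

1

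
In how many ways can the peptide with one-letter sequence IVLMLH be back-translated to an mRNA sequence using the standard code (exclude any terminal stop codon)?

864

Ile: 3 codons.
Val: 4 codons.
Leu: 6 codons.
Met: 1 codon.
Leu: 6 codons.
His: 2 codons.
3 × 4 × 6 × 1 × 6 × 2 = 864.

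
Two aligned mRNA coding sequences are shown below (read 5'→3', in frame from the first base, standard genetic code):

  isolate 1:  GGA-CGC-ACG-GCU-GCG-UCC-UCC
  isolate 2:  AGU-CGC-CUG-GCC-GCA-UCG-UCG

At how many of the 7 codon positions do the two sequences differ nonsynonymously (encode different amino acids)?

2

Codon 1: GGA Gly / AGU Ser — nonsynonymous.
Codon 2: CGC Arg / CGC Arg — identical.
Codon 3: ACG Thr / CUG Leu — nonsynonymous.
Codon 4: GCU Ala / GCC Ala — synonymous.
Codon 5: GCG Ala / GCA Ala — synonymous.
Codon 6: UCC Ser / UCG Ser — synonymous.
Codon 7: UCC Ser / UCG Ser — synonymous.
Nonsynonymous differences: 2.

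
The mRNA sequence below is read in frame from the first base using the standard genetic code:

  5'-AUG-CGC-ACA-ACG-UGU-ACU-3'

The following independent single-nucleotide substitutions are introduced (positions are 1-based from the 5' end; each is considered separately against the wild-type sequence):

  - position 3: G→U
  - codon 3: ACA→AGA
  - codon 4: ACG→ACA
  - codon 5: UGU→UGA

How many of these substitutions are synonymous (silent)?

Codon 1: AUG (Met) → AUU (Ile) — missense.
Codon 3: ACA (Thr) → AGA (Arg) — missense.
Codon 4: ACG (Thr) → ACA (Thr) — synonymous.
Codon 5: UGU (Cys) → UGA (Stop) — nonsense.
Synonymous: 1 of 4.

1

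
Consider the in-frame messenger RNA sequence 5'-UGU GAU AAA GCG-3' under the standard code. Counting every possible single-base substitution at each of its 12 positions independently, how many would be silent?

Codon 1 (UGU, Cys): 1 synonymous substitution.
Codon 2 (GAU, Asp): 1 synonymous substitution.
Codon 3 (AAA, Lys): 1 synonymous substitution.
Codon 4 (GCG, Ala): 3 synonymous substitutions.
Total: 1 + 1 + 1 + 3 = 6.

6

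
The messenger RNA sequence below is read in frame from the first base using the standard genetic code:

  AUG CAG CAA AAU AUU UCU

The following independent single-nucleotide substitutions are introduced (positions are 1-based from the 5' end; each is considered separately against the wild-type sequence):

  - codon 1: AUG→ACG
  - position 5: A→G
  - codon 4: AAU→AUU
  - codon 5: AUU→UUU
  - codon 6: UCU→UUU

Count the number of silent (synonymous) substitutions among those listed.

Codon 1: AUG (Met) → ACG (Thr) — missense.
Codon 2: CAG (Gln) → CGG (Arg) — missense.
Codon 4: AAU (Asn) → AUU (Ile) — missense.
Codon 5: AUU (Ile) → UUU (Phe) — missense.
Codon 6: UCU (Ser) → UUU (Phe) — missense.
Synonymous: 0 of 5.

0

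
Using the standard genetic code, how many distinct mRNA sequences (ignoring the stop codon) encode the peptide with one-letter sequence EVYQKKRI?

2304

Glu: 2 codons.
Val: 4 codons.
Tyr: 2 codons.
Gln: 2 codons.
Lys: 2 codons.
Lys: 2 codons.
Arg: 6 codons.
Ile: 3 codons.
2 × 4 × 2 × 2 × 2 × 2 × 6 × 3 = 2304.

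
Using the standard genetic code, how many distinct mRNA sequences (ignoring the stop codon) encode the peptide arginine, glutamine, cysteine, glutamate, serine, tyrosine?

576

Arg: 6 codons.
Gln: 2 codons.
Cys: 2 codons.
Glu: 2 codons.
Ser: 6 codons.
Tyr: 2 codons.
6 × 2 × 2 × 2 × 6 × 2 = 576.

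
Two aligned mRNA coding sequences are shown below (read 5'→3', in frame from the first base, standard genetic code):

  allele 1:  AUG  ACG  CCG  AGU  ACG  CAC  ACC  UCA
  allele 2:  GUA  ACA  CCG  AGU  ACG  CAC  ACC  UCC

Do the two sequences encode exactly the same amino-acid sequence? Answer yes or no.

no

Codon 1: AUG Met / GUA Val — nonsynonymous.
Codon 2: ACG Thr / ACA Thr — synonymous.
Codon 3: CCG Pro / CCG Pro — identical.
Codon 4: AGU Ser / AGU Ser — identical.
Codon 5: ACG Thr / ACG Thr — identical.
Codon 6: CAC His / CAC His — identical.
Codon 7: ACC Thr / ACC Thr — identical.
Codon 8: UCA Ser / UCC Ser — synonymous.
Nonsynonymous differences: 1 → different protein.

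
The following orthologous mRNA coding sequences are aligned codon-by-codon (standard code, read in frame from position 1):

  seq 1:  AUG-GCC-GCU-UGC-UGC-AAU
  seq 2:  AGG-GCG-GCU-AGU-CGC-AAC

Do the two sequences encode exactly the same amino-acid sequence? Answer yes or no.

Codon 1: AUG Met / AGG Arg — nonsynonymous.
Codon 2: GCC Ala / GCG Ala — synonymous.
Codon 3: GCU Ala / GCU Ala — identical.
Codon 4: UGC Cys / AGU Ser — nonsynonymous.
Codon 5: UGC Cys / CGC Arg — nonsynonymous.
Codon 6: AAU Asn / AAC Asn — synonymous.
Nonsynonymous differences: 3 → different protein.

no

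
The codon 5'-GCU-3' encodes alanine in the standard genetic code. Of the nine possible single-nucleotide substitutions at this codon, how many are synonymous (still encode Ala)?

3

Position 1: none → 0 synonymous.
Position 2: none → 0 synonymous.
Position 3: GCC, GCA, GCG → 3 synonymous.
Total: 0 + 0 + 3 = 3.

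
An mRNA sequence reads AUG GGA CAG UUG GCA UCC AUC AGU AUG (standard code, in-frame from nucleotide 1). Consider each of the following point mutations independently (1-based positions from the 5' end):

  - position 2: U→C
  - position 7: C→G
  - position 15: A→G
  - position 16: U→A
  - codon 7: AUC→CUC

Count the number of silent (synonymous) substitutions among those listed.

Codon 1: AUG (Met) → ACG (Thr) — missense.
Codon 3: CAG (Gln) → GAG (Glu) — missense.
Codon 5: GCA (Ala) → GCG (Ala) — synonymous.
Codon 6: UCC (Ser) → ACC (Thr) — missense.
Codon 7: AUC (Ile) → CUC (Leu) — missense.
Synonymous: 1 of 5.

1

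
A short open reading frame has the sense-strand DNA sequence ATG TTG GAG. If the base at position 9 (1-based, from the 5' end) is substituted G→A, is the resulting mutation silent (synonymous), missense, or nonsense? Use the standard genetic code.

silent

Position 9 falls in codon 3: GAG → Glu.
After the substitution the codon is GAA → Glu.
Both encode Glu, so the change is synonymous.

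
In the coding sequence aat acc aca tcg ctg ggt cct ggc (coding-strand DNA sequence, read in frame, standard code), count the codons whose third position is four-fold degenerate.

Codon 1 AAT (Asn): third position 2-fold.
Codon 2 ACC (Thr): third position 4-fold.
Codon 3 ACA (Thr): third position 4-fold.
Codon 4 TCG (Ser): third position 4-fold.
Codon 5 CTG (Leu): third position 4-fold.
Codon 6 GGT (Gly): third position 4-fold.
Codon 7 CCT (Pro): third position 4-fold.
Codon 8 GGC (Gly): third position 4-fold.
Four-fold degenerate third positions: 7.

7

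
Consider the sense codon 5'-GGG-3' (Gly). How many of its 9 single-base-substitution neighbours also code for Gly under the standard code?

3

Position 1: none → 0 synonymous.
Position 2: none → 0 synonymous.
Position 3: GGU, GGC, GGA → 3 synonymous.
Total: 0 + 0 + 3 = 3.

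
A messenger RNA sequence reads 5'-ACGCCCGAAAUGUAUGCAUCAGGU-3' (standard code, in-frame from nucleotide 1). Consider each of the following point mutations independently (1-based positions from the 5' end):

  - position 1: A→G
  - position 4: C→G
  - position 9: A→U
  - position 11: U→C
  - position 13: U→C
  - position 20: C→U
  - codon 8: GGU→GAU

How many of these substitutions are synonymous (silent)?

0

Codon 1: ACG (Thr) → GCG (Ala) — missense.
Codon 2: CCC (Pro) → GCC (Ala) — missense.
Codon 3: GAA (Glu) → GAU (Asp) — missense.
Codon 4: AUG (Met) → ACG (Thr) — missense.
Codon 5: UAU (Tyr) → CAU (His) — missense.
Codon 7: UCA (Ser) → UUA (Leu) — missense.
Codon 8: GGU (Gly) → GAU (Asp) — missense.
Synonymous: 0 of 7.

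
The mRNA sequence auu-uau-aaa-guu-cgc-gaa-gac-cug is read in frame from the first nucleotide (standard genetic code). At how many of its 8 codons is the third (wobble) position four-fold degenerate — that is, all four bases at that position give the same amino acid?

Codon 1 AUU (Ile): third position 3-fold.
Codon 2 UAU (Tyr): third position 2-fold.
Codon 3 AAA (Lys): third position 2-fold.
Codon 4 GUU (Val): third position 4-fold.
Codon 5 CGC (Arg): third position 4-fold.
Codon 6 GAA (Glu): third position 2-fold.
Codon 7 GAC (Asp): third position 2-fold.
Codon 8 CUG (Leu): third position 4-fold.
Four-fold degenerate third positions: 3.

3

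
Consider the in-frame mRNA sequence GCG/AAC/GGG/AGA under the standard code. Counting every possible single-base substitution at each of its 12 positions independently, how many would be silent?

9

Codon 1 (GCG, Ala): 3 synonymous substitutions.
Codon 2 (AAC, Asn): 1 synonymous substitution.
Codon 3 (GGG, Gly): 3 synonymous substitutions.
Codon 4 (AGA, Arg): 2 synonymous substitutions.
Total: 3 + 1 + 3 + 2 = 9.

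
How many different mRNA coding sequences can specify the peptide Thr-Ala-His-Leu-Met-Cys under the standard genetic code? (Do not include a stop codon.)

Thr: 4 codons.
Ala: 4 codons.
His: 2 codons.
Leu: 6 codons.
Met: 1 codon.
Cys: 2 codons.
4 × 4 × 2 × 6 × 1 × 2 = 384.

384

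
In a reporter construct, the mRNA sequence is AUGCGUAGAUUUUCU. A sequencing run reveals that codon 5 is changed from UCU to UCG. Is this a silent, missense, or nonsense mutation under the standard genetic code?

silent

Position 15 falls in codon 5: UCU → Ser.
After the substitution the codon is UCG → Ser.
Both encode Ser, so the change is synonymous.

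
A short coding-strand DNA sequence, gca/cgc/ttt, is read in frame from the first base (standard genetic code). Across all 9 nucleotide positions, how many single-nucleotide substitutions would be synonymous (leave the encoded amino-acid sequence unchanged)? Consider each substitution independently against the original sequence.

7

Codon 1 (GCA, Ala): 3 synonymous substitutions.
Codon 2 (CGC, Arg): 3 synonymous substitutions.
Codon 3 (TTT, Phe): 1 synonymous substitution.
Total: 3 + 3 + 1 = 7.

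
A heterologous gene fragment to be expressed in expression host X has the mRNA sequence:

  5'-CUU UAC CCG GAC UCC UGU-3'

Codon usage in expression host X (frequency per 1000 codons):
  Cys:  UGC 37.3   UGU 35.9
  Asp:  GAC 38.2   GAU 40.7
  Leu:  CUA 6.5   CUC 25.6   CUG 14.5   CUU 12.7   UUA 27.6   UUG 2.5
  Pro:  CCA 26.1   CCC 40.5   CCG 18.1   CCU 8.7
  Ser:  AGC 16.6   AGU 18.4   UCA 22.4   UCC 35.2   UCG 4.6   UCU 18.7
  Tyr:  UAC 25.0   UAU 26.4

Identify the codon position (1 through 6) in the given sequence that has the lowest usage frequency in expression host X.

Codon 1 CUU (Leu): 12.7 per 1000.
Codon 2 UAC (Tyr): 25.0 per 1000.
Codon 3 CCG (Pro): 18.1 per 1000.
Codon 4 GAC (Asp): 38.2 per 1000.
Codon 5 UCC (Ser): 35.2 per 1000.
Codon 6 UGU (Cys): 35.9 per 1000.
Lowest frequency is 12.7 at codon 1.

1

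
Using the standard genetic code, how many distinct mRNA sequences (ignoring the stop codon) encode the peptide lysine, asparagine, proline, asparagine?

Lys: 2 codons.
Asn: 2 codons.
Pro: 4 codons.
Asn: 2 codons.
2 × 2 × 4 × 2 = 32.

32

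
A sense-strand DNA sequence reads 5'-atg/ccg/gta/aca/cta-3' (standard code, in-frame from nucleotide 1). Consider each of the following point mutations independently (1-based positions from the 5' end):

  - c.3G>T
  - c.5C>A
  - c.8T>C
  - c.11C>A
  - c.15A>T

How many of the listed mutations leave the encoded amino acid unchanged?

Codon 1: ATG (Met) → ATT (Ile) — missense.
Codon 2: CCG (Pro) → CAG (Gln) — missense.
Codon 3: GTA (Val) → GCA (Ala) — missense.
Codon 4: ACA (Thr) → AAA (Lys) — missense.
Codon 5: CTA (Leu) → CTT (Leu) — synonymous.
Synonymous: 1 of 5.

1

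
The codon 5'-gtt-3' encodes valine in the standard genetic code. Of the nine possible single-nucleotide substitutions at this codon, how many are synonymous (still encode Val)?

Position 1: none → 0 synonymous.
Position 2: none → 0 synonymous.
Position 3: GTC, GTA, GTG → 3 synonymous.
Total: 0 + 0 + 3 = 3.

3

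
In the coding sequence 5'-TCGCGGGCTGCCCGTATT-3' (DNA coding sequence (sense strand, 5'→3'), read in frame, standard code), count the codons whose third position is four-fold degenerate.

Codon 1 TCG (Ser): third position 4-fold.
Codon 2 CGG (Arg): third position 4-fold.
Codon 3 GCT (Ala): third position 4-fold.
Codon 4 GCC (Ala): third position 4-fold.
Codon 5 CGT (Arg): third position 4-fold.
Codon 6 ATT (Ile): third position 3-fold.
Four-fold degenerate third positions: 5.

5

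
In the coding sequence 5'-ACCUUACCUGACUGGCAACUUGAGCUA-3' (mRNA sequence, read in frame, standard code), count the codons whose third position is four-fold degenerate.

Codon 1 ACC (Thr): third position 4-fold.
Codon 2 UUA (Leu): third position 2-fold.
Codon 3 CCU (Pro): third position 4-fold.
Codon 4 GAC (Asp): third position 2-fold.
Codon 5 UGG (Trp): third position 1-fold.
Codon 6 CAA (Gln): third position 2-fold.
Codon 7 CUU (Leu): third position 4-fold.
Codon 8 GAG (Glu): third position 2-fold.
Codon 9 CUA (Leu): third position 4-fold.
Four-fold degenerate third positions: 4.

4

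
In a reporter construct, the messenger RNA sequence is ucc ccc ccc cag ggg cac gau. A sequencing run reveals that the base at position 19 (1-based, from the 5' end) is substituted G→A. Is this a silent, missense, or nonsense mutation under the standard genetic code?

Position 19 falls in codon 7: GAU → Asp.
After the substitution the codon is AAU → Asn.
Asp ≠ Asn, so this is a missense mutation.

missense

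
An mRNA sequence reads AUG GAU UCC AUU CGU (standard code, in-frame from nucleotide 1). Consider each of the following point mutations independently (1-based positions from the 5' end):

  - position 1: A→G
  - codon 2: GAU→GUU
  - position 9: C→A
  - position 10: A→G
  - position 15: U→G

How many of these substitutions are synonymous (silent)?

Codon 1: AUG (Met) → GUG (Val) — missense.
Codon 2: GAU (Asp) → GUU (Val) — missense.
Codon 3: UCC (Ser) → UCA (Ser) — synonymous.
Codon 4: AUU (Ile) → GUU (Val) — missense.
Codon 5: CGU (Arg) → CGG (Arg) — synonymous.
Synonymous: 2 of 5.

2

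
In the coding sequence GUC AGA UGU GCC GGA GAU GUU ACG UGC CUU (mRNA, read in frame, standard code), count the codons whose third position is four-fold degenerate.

Codon 1 GUC (Val): third position 4-fold.
Codon 2 AGA (Arg): third position 2-fold.
Codon 3 UGU (Cys): third position 2-fold.
Codon 4 GCC (Ala): third position 4-fold.
Codon 5 GGA (Gly): third position 4-fold.
Codon 6 GAU (Asp): third position 2-fold.
Codon 7 GUU (Val): third position 4-fold.
Codon 8 ACG (Thr): third position 4-fold.
Codon 9 UGC (Cys): third position 2-fold.
Codon 10 CUU (Leu): third position 4-fold.
Four-fold degenerate third positions: 6.

6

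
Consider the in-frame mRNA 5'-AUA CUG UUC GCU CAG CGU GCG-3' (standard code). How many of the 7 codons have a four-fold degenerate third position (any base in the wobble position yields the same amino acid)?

Codon 1 AUA (Ile): third position 3-fold.
Codon 2 CUG (Leu): third position 4-fold.
Codon 3 UUC (Phe): third position 2-fold.
Codon 4 GCU (Ala): third position 4-fold.
Codon 5 CAG (Gln): third position 2-fold.
Codon 6 CGU (Arg): third position 4-fold.
Codon 7 GCG (Ala): third position 4-fold.
Four-fold degenerate third positions: 4.

4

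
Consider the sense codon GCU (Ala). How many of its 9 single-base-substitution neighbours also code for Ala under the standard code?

3

Position 1: none → 0 synonymous.
Position 2: none → 0 synonymous.
Position 3: GCC, GCA, GCG → 3 synonymous.
Total: 0 + 0 + 3 = 3.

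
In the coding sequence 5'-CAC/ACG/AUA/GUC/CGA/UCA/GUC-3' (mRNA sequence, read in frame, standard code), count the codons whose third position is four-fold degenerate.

5

Codon 1 CAC (His): third position 2-fold.
Codon 2 ACG (Thr): third position 4-fold.
Codon 3 AUA (Ile): third position 3-fold.
Codon 4 GUC (Val): third position 4-fold.
Codon 5 CGA (Arg): third position 4-fold.
Codon 6 UCA (Ser): third position 4-fold.
Codon 7 GUC (Val): third position 4-fold.
Four-fold degenerate third positions: 5.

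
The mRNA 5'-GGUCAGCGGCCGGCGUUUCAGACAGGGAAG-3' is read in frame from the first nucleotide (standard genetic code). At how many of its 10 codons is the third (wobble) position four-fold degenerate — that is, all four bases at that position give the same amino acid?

6

Codon 1 GGU (Gly): third position 4-fold.
Codon 2 CAG (Gln): third position 2-fold.
Codon 3 CGG (Arg): third position 4-fold.
Codon 4 CCG (Pro): third position 4-fold.
Codon 5 GCG (Ala): third position 4-fold.
Codon 6 UUU (Phe): third position 2-fold.
Codon 7 CAG (Gln): third position 2-fold.
Codon 8 ACA (Thr): third position 4-fold.
Codon 9 GGG (Gly): third position 4-fold.
Codon 10 AAG (Lys): third position 2-fold.
Four-fold degenerate third positions: 6.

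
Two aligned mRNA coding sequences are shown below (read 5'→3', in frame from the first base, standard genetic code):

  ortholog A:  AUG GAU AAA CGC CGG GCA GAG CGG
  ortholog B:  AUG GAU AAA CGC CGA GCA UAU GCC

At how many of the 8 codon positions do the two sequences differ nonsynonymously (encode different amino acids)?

2

Codon 1: AUG Met / AUG Met — identical.
Codon 2: GAU Asp / GAU Asp — identical.
Codon 3: AAA Lys / AAA Lys — identical.
Codon 4: CGC Arg / CGC Arg — identical.
Codon 5: CGG Arg / CGA Arg — synonymous.
Codon 6: GCA Ala / GCA Ala — identical.
Codon 7: GAG Glu / UAU Tyr — nonsynonymous.
Codon 8: CGG Arg / GCC Ala — nonsynonymous.
Nonsynonymous differences: 2.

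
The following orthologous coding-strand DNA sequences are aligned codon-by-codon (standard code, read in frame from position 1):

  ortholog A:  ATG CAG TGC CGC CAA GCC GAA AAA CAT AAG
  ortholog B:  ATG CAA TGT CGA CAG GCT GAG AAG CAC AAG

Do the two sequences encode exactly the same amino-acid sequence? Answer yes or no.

Codon 1: ATG Met / ATG Met — identical.
Codon 2: CAG Gln / CAA Gln — synonymous.
Codon 3: TGC Cys / TGT Cys — synonymous.
Codon 4: CGC Arg / CGA Arg — synonymous.
Codon 5: CAA Gln / CAG Gln — synonymous.
Codon 6: GCC Ala / GCT Ala — synonymous.
Codon 7: GAA Glu / GAG Glu — synonymous.
Codon 8: AAA Lys / AAG Lys — synonymous.
Codon 9: CAT His / CAC His — synonymous.
Codon 10: AAG Lys / AAG Lys — identical.
Nonsynonymous differences: 0 → same protein.

yes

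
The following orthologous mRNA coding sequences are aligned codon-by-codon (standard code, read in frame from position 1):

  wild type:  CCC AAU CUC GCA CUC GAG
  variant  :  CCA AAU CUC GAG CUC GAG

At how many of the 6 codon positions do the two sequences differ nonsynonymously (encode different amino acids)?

1

Codon 1: CCC Pro / CCA Pro — synonymous.
Codon 2: AAU Asn / AAU Asn — identical.
Codon 3: CUC Leu / CUC Leu — identical.
Codon 4: GCA Ala / GAG Glu — nonsynonymous.
Codon 5: CUC Leu / CUC Leu — identical.
Codon 6: GAG Glu / GAG Glu — identical.
Nonsynonymous differences: 1.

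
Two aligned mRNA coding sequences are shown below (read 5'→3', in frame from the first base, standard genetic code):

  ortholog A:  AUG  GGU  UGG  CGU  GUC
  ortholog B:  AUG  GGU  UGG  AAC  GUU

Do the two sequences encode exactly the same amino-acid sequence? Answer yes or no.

no

Codon 1: AUG Met / AUG Met — identical.
Codon 2: GGU Gly / GGU Gly — identical.
Codon 3: UGG Trp / UGG Trp — identical.
Codon 4: CGU Arg / AAC Asn — nonsynonymous.
Codon 5: GUC Val / GUU Val — synonymous.
Nonsynonymous differences: 1 → different protein.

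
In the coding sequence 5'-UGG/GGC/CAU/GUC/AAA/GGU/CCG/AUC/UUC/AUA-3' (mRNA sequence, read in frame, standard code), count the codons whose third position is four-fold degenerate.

4

Codon 1 UGG (Trp): third position 1-fold.
Codon 2 GGC (Gly): third position 4-fold.
Codon 3 CAU (His): third position 2-fold.
Codon 4 GUC (Val): third position 4-fold.
Codon 5 AAA (Lys): third position 2-fold.
Codon 6 GGU (Gly): third position 4-fold.
Codon 7 CCG (Pro): third position 4-fold.
Codon 8 AUC (Ile): third position 3-fold.
Codon 9 UUC (Phe): third position 2-fold.
Codon 10 AUA (Ile): third position 3-fold.
Four-fold degenerate third positions: 4.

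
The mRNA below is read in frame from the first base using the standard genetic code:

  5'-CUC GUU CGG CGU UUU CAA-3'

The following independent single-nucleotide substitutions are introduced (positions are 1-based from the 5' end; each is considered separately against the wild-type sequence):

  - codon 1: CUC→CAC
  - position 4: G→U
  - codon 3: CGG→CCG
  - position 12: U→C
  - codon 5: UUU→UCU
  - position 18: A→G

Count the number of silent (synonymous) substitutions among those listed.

Codon 1: CUC (Leu) → CAC (His) — missense.
Codon 2: GUU (Val) → UUU (Phe) — missense.
Codon 3: CGG (Arg) → CCG (Pro) — missense.
Codon 4: CGU (Arg) → CGC (Arg) — synonymous.
Codon 5: UUU (Phe) → UCU (Ser) — missense.
Codon 6: CAA (Gln) → CAG (Gln) — synonymous.
Synonymous: 2 of 6.

2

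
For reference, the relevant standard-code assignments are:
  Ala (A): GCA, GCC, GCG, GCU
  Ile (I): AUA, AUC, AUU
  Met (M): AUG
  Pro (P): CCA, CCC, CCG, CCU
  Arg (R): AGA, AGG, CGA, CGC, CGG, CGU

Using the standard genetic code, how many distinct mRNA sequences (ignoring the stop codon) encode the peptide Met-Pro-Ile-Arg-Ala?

288

Met: 1 codon.
Pro: 4 codons.
Ile: 3 codons.
Arg: 6 codons.
Ala: 4 codons.
1 × 4 × 3 × 6 × 4 = 288.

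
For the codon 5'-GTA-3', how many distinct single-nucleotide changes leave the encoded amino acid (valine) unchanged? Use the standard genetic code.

Position 1: none → 0 synonymous.
Position 2: none → 0 synonymous.
Position 3: GTT, GTC, GTG → 3 synonymous.
Total: 0 + 0 + 3 = 3.

3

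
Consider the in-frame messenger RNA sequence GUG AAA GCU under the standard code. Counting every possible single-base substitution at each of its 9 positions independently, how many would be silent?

7

Codon 1 (GUG, Val): 3 synonymous substitutions.
Codon 2 (AAA, Lys): 1 synonymous substitution.
Codon 3 (GCU, Ala): 3 synonymous substitutions.
Total: 3 + 1 + 3 = 7.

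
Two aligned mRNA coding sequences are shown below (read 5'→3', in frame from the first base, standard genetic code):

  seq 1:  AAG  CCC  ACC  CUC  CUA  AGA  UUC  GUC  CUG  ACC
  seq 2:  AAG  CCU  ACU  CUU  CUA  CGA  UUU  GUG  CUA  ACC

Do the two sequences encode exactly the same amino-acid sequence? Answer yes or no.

Codon 1: AAG Lys / AAG Lys — identical.
Codon 2: CCC Pro / CCU Pro — synonymous.
Codon 3: ACC Thr / ACU Thr — synonymous.
Codon 4: CUC Leu / CUU Leu — synonymous.
Codon 5: CUA Leu / CUA Leu — identical.
Codon 6: AGA Arg / CGA Arg — synonymous.
Codon 7: UUC Phe / UUU Phe — synonymous.
Codon 8: GUC Val / GUG Val — synonymous.
Codon 9: CUG Leu / CUA Leu — synonymous.
Codon 10: ACC Thr / ACC Thr — identical.
Nonsynonymous differences: 0 → same protein.

yes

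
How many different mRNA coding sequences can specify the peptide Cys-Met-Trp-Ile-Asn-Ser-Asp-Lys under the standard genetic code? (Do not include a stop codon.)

Cys: 2 codons.
Met: 1 codon.
Trp: 1 codon.
Ile: 3 codons.
Asn: 2 codons.
Ser: 6 codons.
Asp: 2 codons.
Lys: 2 codons.
2 × 1 × 1 × 3 × 2 × 6 × 2 × 2 = 288.

288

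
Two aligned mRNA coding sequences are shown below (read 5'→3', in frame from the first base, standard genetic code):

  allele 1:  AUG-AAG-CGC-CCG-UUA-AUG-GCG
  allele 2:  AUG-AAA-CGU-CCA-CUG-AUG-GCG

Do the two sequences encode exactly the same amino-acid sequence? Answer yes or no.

yes

Codon 1: AUG Met / AUG Met — identical.
Codon 2: AAG Lys / AAA Lys — synonymous.
Codon 3: CGC Arg / CGU Arg — synonymous.
Codon 4: CCG Pro / CCA Pro — synonymous.
Codon 5: UUA Leu / CUG Leu — synonymous.
Codon 6: AUG Met / AUG Met — identical.
Codon 7: GCG Ala / GCG Ala — identical.
Nonsynonymous differences: 0 → same protein.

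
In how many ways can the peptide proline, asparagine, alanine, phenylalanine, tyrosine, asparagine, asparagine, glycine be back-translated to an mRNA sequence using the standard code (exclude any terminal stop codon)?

2048

Pro: 4 codons.
Asn: 2 codons.
Ala: 4 codons.
Phe: 2 codons.
Tyr: 2 codons.
Asn: 2 codons.
Asn: 2 codons.
Gly: 4 codons.
4 × 2 × 4 × 2 × 2 × 2 × 2 × 4 = 2048.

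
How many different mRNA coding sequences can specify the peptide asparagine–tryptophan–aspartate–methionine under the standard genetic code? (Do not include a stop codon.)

Asn: 2 codons.
Trp: 1 codon.
Asp: 2 codons.
Met: 1 codon.
2 × 1 × 2 × 1 = 4.

4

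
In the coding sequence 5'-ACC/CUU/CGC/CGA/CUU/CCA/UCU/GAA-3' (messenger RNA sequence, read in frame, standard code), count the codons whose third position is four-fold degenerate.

Codon 1 ACC (Thr): third position 4-fold.
Codon 2 CUU (Leu): third position 4-fold.
Codon 3 CGC (Arg): third position 4-fold.
Codon 4 CGA (Arg): third position 4-fold.
Codon 5 CUU (Leu): third position 4-fold.
Codon 6 CCA (Pro): third position 4-fold.
Codon 7 UCU (Ser): third position 4-fold.
Codon 8 GAA (Glu): third position 2-fold.
Four-fold degenerate third positions: 7.

7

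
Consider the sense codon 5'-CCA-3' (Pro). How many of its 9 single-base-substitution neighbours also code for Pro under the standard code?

3

Position 1: none → 0 synonymous.
Position 2: none → 0 synonymous.
Position 3: CCU, CCC, CCG → 3 synonymous.
Total: 0 + 0 + 3 = 3.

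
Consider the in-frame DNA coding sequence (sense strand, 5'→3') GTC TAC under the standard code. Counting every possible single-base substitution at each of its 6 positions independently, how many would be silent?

Codon 1 (GTC, Val): 3 synonymous substitutions.
Codon 2 (TAC, Tyr): 1 synonymous substitution.
Total: 3 + 1 = 4.

4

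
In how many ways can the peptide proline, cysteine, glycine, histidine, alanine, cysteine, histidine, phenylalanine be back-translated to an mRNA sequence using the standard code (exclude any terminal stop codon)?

2048

Pro: 4 codons.
Cys: 2 codons.
Gly: 4 codons.
His: 2 codons.
Ala: 4 codons.
Cys: 2 codons.
His: 2 codons.
Phe: 2 codons.
4 × 2 × 4 × 2 × 4 × 2 × 2 × 2 = 2048.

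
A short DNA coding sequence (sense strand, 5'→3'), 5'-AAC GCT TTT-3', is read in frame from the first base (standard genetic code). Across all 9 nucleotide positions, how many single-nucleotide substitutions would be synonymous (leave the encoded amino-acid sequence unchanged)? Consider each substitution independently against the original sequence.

5

Codon 1 (AAC, Asn): 1 synonymous substitution.
Codon 2 (GCT, Ala): 3 synonymous substitutions.
Codon 3 (TTT, Phe): 1 synonymous substitution.
Total: 1 + 3 + 1 = 5.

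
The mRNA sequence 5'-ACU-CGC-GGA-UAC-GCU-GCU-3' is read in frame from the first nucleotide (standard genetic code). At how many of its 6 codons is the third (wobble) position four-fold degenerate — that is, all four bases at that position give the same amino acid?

Codon 1 ACU (Thr): third position 4-fold.
Codon 2 CGC (Arg): third position 4-fold.
Codon 3 GGA (Gly): third position 4-fold.
Codon 4 UAC (Tyr): third position 2-fold.
Codon 5 GCU (Ala): third position 4-fold.
Codon 6 GCU (Ala): third position 4-fold.
Four-fold degenerate third positions: 5.

5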